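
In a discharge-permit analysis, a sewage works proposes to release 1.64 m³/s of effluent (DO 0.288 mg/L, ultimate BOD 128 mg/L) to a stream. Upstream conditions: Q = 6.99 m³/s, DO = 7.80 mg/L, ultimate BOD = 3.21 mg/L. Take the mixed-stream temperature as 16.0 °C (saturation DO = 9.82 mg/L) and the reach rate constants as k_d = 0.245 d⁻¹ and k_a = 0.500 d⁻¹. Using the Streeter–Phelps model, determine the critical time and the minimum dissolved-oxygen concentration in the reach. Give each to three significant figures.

Mixed DO = (6.99×7.80 + 1.64×0.288)/(6.99+1.64) = 54.99/8.630 = 6.372 mg/L.
Mixed L₀ = (6.99×3.21 + 1.64×128)/(8.630) = 232.4/8.630 = 26.92 mg/L.
Initial deficit D₀ = C_s − DO₀ = 9.82 − 6.372 = 3.448 mg/L.
t_c = (1/0.2550) ln[(0.500/0.245)(1 − 3.448×0.2550/(0.245×26.92))] = 3.922 × ln(1.769) = 2.237 d.
D_c = (0.245/0.500) × 26.92 × e^(−0.245×2.237) = 0.4900 × 26.92 × 0.5781 = 7.627 mg/L.
Minimum DO = 9.82 − 7.627 = 2.193 mg/L.

t_c ≈ 2.24 d; minimum DO ≈ 2.19 mg/L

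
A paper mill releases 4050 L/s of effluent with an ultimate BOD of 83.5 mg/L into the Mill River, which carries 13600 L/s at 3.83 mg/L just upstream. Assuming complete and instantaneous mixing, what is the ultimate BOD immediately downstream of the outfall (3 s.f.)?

Flow-weighted mixing: C = (Q_r C_r + Q_w C_w)/(Q_r + Q_w)
= (13600×3.83 + 4050×83.5)/(13600 + 4050) = 390300/17650 = 22.11 mg/L.

22.1 mg/L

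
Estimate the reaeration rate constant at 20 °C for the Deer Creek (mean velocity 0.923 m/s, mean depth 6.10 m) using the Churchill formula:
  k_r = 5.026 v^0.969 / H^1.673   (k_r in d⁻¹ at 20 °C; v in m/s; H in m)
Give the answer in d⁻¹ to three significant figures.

k_r ≈ 0.226 d⁻¹

k_r = 5.026 × 0.923^0.969 / 6.10^1.673 = 5.026 × 0.9253 / 20.60 = 0.2258 d⁻¹.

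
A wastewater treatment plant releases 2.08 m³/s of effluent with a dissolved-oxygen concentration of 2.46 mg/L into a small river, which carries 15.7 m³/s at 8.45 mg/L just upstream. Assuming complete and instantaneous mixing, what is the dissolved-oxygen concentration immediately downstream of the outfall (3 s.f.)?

Flow-weighted mixing: C = (Q_r C_r + Q_w C_w)/(Q_r + Q_w)
= (15.7×8.45 + 2.08×2.46)/(15.7 + 2.08) = 137.8/17.78 = 7.749 mg/L.

7.75 mg/L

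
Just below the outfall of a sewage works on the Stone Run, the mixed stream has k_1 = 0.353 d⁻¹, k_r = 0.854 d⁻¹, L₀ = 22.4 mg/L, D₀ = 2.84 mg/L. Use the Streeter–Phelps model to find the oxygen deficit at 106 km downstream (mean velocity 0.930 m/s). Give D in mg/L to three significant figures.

D ≈ 5.71 mg/L

Travel time t = x/v = 106 km / (0.930 m/s) = 106000 m / 0.930 m/s = 114000 s = 1.319 d.
k_1 L₀/(k_r−k_1) = 0.353×22.4/(0.854−0.353) = 7.907/0.5010 = 15.78 mg/L.
e^(−k_1 t) = e^(−0.353×1.319) = 0.6277; e^(−k_r t) = e^(−0.854×1.319) = 0.3241.
D = 15.78 × (0.6277 − 0.3241) + 2.84 × 0.3241 = 4.791 + 0.9205 = 5.712 mg/L.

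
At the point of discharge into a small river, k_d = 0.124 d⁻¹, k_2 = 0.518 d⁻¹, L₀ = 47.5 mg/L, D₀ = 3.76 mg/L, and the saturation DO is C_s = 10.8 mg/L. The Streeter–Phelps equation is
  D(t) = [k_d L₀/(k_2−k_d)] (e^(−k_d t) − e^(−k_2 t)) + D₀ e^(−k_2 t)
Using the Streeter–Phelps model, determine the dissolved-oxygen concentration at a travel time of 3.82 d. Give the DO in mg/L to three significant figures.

DO ≈ 3.04 mg/L

k_d L₀/(k_2−k_d) = 0.124×47.5/(0.518−0.124) = 5.890/0.3940 = 14.95 mg/L.
e^(−k_d t) = e^(−0.124×3.820) = 0.6227; e^(−k_2 t) = e^(−0.518×3.820) = 0.1382.
D = 14.95 × (0.6227 − 0.1382) + 3.76 × 0.1382 = 7.242 + 0.5198 = 7.762 mg/L.
DO = C_s − D = 10.8 − 7.762 = 3.038 mg/L.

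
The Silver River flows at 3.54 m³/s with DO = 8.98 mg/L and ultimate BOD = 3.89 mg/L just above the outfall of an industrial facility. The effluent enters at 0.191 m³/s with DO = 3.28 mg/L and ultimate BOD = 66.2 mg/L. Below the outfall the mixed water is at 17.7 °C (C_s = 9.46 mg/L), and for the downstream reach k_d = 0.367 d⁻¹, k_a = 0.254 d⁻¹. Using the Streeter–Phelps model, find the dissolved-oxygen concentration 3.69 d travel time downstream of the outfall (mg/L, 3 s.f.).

Mixed DO = (3.54×8.98 + 0.191×3.28)/(3.54+0.191) = 32.42/3.731 = 8.688 mg/L.
Mixed L₀ = (3.54×3.89 + 0.191×66.2)/(3.731) = 26.41/3.731 = 7.080 mg/L.
Initial deficit D₀ = C_s − DO₀ = 9.46 − 8.688 = 0.7718 mg/L.
D(3.69) = [0.367×7.080/(0.254−0.367)](e^(−0.367×3.69) − e^(−0.254×3.69)) + 0.7718 e^(−0.254×3.69)
= -22.99 × (0.2581 − 0.3917) + 0.7718 × 0.3917 = 3.373 mg/L.
DO = 9.46 − 3.373 = 6.087 mg/L.

DO ≈ 6.09 mg/L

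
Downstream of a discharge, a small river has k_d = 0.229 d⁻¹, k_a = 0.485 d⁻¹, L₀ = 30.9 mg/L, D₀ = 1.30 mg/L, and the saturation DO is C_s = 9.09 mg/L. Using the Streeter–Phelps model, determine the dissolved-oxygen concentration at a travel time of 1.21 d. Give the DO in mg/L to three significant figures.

DO ≈ 2.79 mg/L

k_d L₀/(k_a−k_d) = 0.229×30.9/(0.485−0.229) = 7.076/0.2560 = 27.64 mg/L.
e^(−k_d t) = e^(−0.229×1.210) = 0.7580; e^(−k_a t) = e^(−0.485×1.210) = 0.5561.
D = 27.64 × (0.7580 − 0.5561) + 1.30 × 0.5561 = 5.581 + 0.7229 = 6.304 mg/L.
DO = C_s − D = 9.09 − 6.304 = 2.786 mg/L.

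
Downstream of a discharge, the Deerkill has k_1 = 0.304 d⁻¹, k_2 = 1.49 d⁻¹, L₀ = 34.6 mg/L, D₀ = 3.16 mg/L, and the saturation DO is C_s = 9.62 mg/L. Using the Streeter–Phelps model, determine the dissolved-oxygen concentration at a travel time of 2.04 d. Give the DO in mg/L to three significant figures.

DO ≈ 5.12 mg/L

k_1 L₀/(k_2−k_1) = 0.304×34.6/(1.49−0.304) = 10.52/1.186 = 8.869 mg/L.
e^(−k_1 t) = e^(−0.304×2.040) = 0.5379; e^(−k_2 t) = e^(−1.49×2.040) = 0.04785.
D = 8.869 × (0.5379 − 0.04785) + 3.16 × 0.04785 = 4.346 + 0.1512 = 4.497 mg/L.
DO = C_s − D = 9.62 − 4.497 = 5.123 mg/L.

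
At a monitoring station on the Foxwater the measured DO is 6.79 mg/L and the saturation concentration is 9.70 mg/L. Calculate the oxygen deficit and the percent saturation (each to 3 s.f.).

D ≈ 2.91 mg/L; 70.0 % saturation

D = C_s − C = 9.70 − 6.79 = 2.91 mg/L.
% saturation = 6.79/9.70 × 100 = 70.0 %.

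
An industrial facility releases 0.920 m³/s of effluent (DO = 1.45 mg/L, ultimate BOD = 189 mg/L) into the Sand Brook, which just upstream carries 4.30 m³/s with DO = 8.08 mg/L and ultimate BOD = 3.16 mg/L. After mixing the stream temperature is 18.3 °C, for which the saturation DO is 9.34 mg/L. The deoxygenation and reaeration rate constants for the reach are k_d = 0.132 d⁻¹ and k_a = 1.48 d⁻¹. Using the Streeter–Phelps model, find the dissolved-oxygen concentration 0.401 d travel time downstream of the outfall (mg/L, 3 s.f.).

DO ≈ 6.61 mg/L

Mixed DO = (4.30×8.08 + 0.920×1.45)/(4.30+0.920) = 36.08/5.220 = 6.911 mg/L.
Mixed L₀ = (4.30×3.16 + 0.920×189)/(5.220) = 187.5/5.220 = 35.91 mg/L.
Initial deficit D₀ = C_s − DO₀ = 9.34 − 6.911 = 2.429 mg/L.
D(0.401) = [0.132×35.91/(1.48−0.132)](e^(−0.132×0.401) − e^(−1.48×0.401)) + 2.429 e^(−1.48×0.401)
= 3.517 × (0.9484 − 0.5524) + 2.429 × 0.5524 = 2.734 mg/L.
DO = 9.34 − 2.734 = 6.606 mg/L.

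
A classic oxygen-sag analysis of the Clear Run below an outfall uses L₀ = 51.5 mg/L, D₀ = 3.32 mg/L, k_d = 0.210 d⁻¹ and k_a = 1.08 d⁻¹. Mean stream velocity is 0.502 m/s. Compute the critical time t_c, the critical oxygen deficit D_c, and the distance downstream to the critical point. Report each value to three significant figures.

With k_a/k_d = 5.143 and 1 − D₀(k_a−k_d)/(k_d L₀) = 0.7329,
t_c = ln(5.143 × 0.7329) / (1.08 − 0.210) = ln(3.769) / 0.8700 = 1.327/0.8700 = 1.525 d.
D_c = (k_d/k_a) L₀ e^(−k_d t_c) = (0.210/1.08) × 51.5 × e^(−0.210×1.525) = 0.1944 × 51.5 × 0.7259 = 7.269 mg/L.
x_c = v t_c = 0.502 m/s × 1.525 d × 86400 s/d = 66150 m ≈ 66.2 km.

t_c ≈ 1.53 d; D_c ≈ 7.27 mg/L; x_c ≈ 66.2 km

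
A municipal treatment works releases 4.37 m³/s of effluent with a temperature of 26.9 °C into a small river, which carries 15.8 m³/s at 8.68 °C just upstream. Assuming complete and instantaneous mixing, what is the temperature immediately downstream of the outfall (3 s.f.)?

12.6 °C

Flow-weighted mixing: C = (Q_r C_r + Q_w C_w)/(Q_r + Q_w)
= (15.8×8.68 + 4.37×26.9)/(15.8 + 4.37) = 254.7/20.17 = 12.63 °C.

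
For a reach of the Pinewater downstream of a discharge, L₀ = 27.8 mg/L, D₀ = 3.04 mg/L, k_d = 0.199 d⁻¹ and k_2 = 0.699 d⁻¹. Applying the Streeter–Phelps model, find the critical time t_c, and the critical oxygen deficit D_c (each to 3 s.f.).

t_c = [1/(k_2−k_d)] ln[(k_2/k_d)(1 − D₀(k_2−k_d)/(k_d L₀))]
= [1/(0.699−0.199)] ln[(0.699/0.199)(1 − 3.04×0.5000/(0.199×27.8))]
= (1/0.5000) ln[3.513 × 0.7252] = 2.000 × ln(2.547) = 2.000 × 0.9351 = 1.870 d.
L(t_c) = L₀ e^(−k_d t_c) = 27.8 × 0.6892 = 19.16 mg/L, and at the critical point k_2 D_c = k_d L, so D_c = (0.199/0.699) × 19.16 = 5.455 mg/L.

t_c ≈ 1.87 d; D_c ≈ 5.45 mg/L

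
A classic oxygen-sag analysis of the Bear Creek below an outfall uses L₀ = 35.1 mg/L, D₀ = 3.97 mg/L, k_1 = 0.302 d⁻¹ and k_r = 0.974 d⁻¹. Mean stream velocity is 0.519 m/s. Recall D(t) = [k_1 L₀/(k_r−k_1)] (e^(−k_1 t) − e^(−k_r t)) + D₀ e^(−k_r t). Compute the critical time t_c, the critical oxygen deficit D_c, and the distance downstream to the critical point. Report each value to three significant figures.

t_c = [1/(k_r−k_1)] ln[(k_r/k_1)(1 − D₀(k_r−k_1)/(k_1 L₀))]
= [1/(0.974−0.302)] ln[(0.974/0.302)(1 − 3.97×0.6720/(0.302×35.1))]
= (1/0.6720) ln[3.225 × 0.7483] = 1.488 × ln(2.413) = 1.488 × 0.8811 = 1.311 d.
D_c = (k_1/k_r) L₀ e^(−k_1 t_c) = (0.302/0.974) × 35.1 × e^(−0.302×1.311) = 0.3101 × 35.1 × 0.6730 = 7.325 mg/L.
x_c = v t_c = 0.519 m/s × 1.311 d × 86400 s/d = 58790 m ≈ 58.8 km.

t_c ≈ 1.31 d; D_c ≈ 7.32 mg/L; x_c ≈ 58.8 km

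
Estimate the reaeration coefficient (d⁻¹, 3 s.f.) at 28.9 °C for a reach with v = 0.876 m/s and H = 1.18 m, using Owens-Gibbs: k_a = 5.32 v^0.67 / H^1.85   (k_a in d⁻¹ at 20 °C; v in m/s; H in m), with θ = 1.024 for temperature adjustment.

k_a(20) = 5.32 × 0.876^0.67 / 1.18^1.85 = 5.32 × 0.9151 / 1.358 = 3.584 d⁻¹.
k_a(28.9) = 3.584 × 1.024^(28.9−20) = 3.584 × 1.235 = 4.427 d⁻¹.

k_a ≈ 4.43 d⁻¹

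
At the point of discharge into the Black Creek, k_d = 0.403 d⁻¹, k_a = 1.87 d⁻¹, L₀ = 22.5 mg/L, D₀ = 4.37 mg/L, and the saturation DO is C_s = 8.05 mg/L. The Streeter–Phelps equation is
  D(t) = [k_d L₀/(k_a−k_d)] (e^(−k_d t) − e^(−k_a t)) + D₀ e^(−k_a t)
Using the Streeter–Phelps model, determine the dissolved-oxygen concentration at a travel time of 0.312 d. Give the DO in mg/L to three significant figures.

k_d L₀/(k_a−k_d) = 0.403×22.5/(1.87−0.403) = 9.068/1.467 = 6.181 mg/L.
e^(−k_d t) = e^(−0.403×0.3120) = 0.8818; e^(−k_a t) = e^(−1.87×0.3120) = 0.5580.
D = 6.181 × (0.8818 − 0.5580) + 4.37 × 0.5580 = 2.002 + 2.438 = 4.440 mg/L.
DO = C_s − D = 8.05 − 4.440 = 3.610 mg/L.

DO ≈ 3.61 mg/L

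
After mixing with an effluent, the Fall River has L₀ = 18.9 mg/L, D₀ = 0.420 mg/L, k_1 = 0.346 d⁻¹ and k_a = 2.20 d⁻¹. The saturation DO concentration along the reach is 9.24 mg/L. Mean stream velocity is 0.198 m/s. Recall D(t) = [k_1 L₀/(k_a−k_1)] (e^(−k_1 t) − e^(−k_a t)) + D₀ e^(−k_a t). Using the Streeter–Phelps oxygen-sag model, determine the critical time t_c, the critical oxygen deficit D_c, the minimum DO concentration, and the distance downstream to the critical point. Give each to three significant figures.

With k_a/k_1 = 6.358 and 1 − D₀(k_a−k_1)/(k_1 L₀) = 0.8809,
t_c = ln(6.358 × 0.8809) / (2.20 − 0.346) = ln(5.601) / 1.854 = 1.723/1.854 = 0.9293 d.
D_c = (k_1/k_a) L₀ e^(−k_1 t_c) = (0.346/2.20) × 18.9 × e^(−0.346×0.9293) = 0.1573 × 18.9 × 0.7250 = 2.155 mg/L.
Minimum DO = C_s − D_c = 9.24 − 2.155 = 7.085 mg/L.
x_c = v t_c = 0.198 m/s × 0.9293 d × 86400 s/d = 15900 m ≈ 15.9 km.

t_c ≈ 0.929 d; D_c ≈ 2.16 mg/L; min DO ≈ 7.08 mg/L; x_c ≈ 15.9 km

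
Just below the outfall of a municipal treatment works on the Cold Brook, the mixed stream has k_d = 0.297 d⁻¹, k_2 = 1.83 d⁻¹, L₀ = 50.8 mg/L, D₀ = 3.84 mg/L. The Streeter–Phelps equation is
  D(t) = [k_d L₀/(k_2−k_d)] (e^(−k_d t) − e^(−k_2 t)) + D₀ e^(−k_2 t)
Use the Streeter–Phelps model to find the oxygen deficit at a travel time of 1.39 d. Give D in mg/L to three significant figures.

D ≈ 6.04 mg/L

k_d L₀/(k_2−k_d) = 0.297×50.8/(1.83−0.297) = 15.09/1.533 = 9.842 mg/L.
e^(−k_d t) = e^(−0.297×1.390) = 0.6618; e^(−k_2 t) = e^(−1.83×1.390) = 0.07858.
D = 9.842 × (0.6618 − 0.07858) + 3.84 × 0.07858 = 5.740 + 0.3017 = 6.042 mg/L.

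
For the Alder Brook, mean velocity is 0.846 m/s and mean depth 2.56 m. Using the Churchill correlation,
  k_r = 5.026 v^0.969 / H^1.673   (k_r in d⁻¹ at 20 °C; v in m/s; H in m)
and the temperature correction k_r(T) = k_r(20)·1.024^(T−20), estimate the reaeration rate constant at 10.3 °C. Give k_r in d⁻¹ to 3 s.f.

k_r(20) = 5.026 × 0.846^0.969 / 2.56^1.673 = 5.026 × 0.8504 / 4.819 = 0.8869 d⁻¹.
k_r(10.3) = 0.8869 × 1.024^(10.3−20) = 0.8869 × 0.7945 = 0.7046 d⁻¹.

k_r ≈ 0.705 d⁻¹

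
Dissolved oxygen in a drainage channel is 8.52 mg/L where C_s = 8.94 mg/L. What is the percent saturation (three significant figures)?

% saturation = C/C_s × 100 = 8.52/8.94 × 100 = 95.3 %.

95.3 % saturation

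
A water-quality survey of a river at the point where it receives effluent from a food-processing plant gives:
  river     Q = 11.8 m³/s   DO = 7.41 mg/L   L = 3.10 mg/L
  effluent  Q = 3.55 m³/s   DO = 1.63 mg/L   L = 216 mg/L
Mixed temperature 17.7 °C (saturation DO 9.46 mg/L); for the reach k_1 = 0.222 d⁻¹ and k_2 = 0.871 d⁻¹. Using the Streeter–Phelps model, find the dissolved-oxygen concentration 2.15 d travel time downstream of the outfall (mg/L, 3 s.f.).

Mixed DO = (11.8×7.41 + 3.55×1.63)/(11.8+3.55) = 93.22/15.35 = 6.073 mg/L.
Mixed L₀ = (11.8×3.10 + 3.55×216)/(15.35) = 803.4/15.35 = 52.34 mg/L.
Initial deficit D₀ = C_s − DO₀ = 9.46 − 6.073 = 3.387 mg/L.
D(2.15) = [0.222×52.34/(0.871−0.222)](e^(−0.222×2.15) − e^(−0.871×2.15)) + 3.387 e^(−0.871×2.15)
= 17.90 × (0.6205 − 0.1537) + 3.387 × 0.1537 = 8.877 mg/L.
DO = 9.46 − 8.877 = 0.5834 mg/L.

DO ≈ 0.583 mg/L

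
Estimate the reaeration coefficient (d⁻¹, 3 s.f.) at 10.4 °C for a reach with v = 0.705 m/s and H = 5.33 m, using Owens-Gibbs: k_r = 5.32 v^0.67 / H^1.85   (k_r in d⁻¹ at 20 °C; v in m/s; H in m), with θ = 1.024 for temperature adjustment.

k_r ≈ 0.152 d⁻¹

k_r(20) = 5.32 × 0.705^0.67 / 5.33^1.85 = 5.32 × 0.7912 / 22.10 = 0.1904 d⁻¹.
k_r(10.4) = 0.1904 × 1.024^(10.4−20) = 0.1904 × 0.7964 = 0.1517 d⁻¹.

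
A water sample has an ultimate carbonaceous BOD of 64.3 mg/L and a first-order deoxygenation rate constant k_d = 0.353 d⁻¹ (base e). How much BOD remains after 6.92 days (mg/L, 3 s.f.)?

L_t = L₀ e^(−k_d t) = 64.3 × e^(−0.353×6.92) = 64.3 × 0.08692 = 5.589 mg/L.

L ≈ 5.59 mg/L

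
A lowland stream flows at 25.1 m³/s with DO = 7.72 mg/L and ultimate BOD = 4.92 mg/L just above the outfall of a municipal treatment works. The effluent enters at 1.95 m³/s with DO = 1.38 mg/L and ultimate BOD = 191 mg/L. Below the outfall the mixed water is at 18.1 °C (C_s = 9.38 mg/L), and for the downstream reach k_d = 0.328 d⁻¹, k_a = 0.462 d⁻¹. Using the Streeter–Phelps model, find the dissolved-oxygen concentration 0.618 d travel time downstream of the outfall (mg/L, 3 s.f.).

DO ≈ 4.88 mg/L

Mixed DO = (25.1×7.72 + 1.95×1.38)/(25.1+1.95) = 196.5/27.05 = 7.263 mg/L.
Mixed L₀ = (25.1×4.92 + 1.95×191)/(27.05) = 495.9/27.05 = 18.33 mg/L.
Initial deficit D₀ = C_s − DO₀ = 9.38 − 7.263 = 2.117 mg/L.
D(0.618) = [0.328×18.33/(0.462−0.328)](e^(−0.328×0.618) − e^(−0.462×0.618)) + 2.117 e^(−0.462×0.618)
= 44.88 × (0.8165 − 0.7516) + 2.117 × 0.7516 = 4.504 mg/L.
DO = 9.38 − 4.504 = 4.876 mg/L.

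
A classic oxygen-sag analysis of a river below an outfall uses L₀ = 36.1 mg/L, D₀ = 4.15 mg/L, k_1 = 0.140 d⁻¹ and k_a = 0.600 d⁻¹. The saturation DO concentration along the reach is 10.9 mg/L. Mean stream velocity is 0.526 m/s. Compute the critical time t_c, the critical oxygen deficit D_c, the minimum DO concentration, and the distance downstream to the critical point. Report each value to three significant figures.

t_c = [1/(k_a−k_1)] ln[(k_a/k_1)(1 − D₀(k_a−k_1)/(k_1 L₀))]
= [1/(0.600−0.140)] ln[(0.600/0.140)(1 − 4.15×0.4600/(0.140×36.1))]
= (1/0.4600) ln[4.286 × 0.6223] = 2.174 × ln(2.667) = 2.174 × 0.9809 = 2.132 d.
L(t_c) = L₀ e^(−k_1 t_c) = 36.1 × 0.7419 = 26.78 mg/L, and at the critical point k_a D_c = k_1 L, so D_c = (0.140/0.600) × 26.78 = 6.249 mg/L.
Minimum DO = C_s − D_c = 10.9 − 6.249 = 4.651 mg/L.
x_c = v t_c = 0.526 m/s × 2.132 d × 86400 s/d = 96910 m ≈ 96.9 km.

t_c ≈ 2.13 d; D_c ≈ 6.25 mg/L; min DO ≈ 4.65 mg/L; x_c ≈ 96.9 km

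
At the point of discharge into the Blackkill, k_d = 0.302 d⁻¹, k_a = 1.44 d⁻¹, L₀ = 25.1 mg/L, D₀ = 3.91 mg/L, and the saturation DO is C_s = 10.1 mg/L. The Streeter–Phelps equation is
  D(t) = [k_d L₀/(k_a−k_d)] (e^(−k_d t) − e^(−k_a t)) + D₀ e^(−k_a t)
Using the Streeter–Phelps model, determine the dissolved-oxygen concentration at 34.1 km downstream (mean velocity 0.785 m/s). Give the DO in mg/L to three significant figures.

Travel time t = x/v = 34.1 km / (0.785 m/s) = 34100 m / 0.785 m/s = 43440 s = 0.5028 d.
k_d L₀/(k_a−k_d) = 0.302×25.1/(1.44−0.302) = 7.580/1.138 = 6.661 mg/L.
e^(−k_d t) = e^(−0.302×0.5028) = 0.8591; e^(−k_a t) = e^(−1.44×0.5028) = 0.4848.
D = 6.661 × (0.8591 − 0.4848) + 3.91 × 0.4848 = 2.493 + 1.896 = 4.389 mg/L.
DO = C_s − D = 10.1 − 4.389 = 5.711 mg/L.

DO ≈ 5.71 mg/L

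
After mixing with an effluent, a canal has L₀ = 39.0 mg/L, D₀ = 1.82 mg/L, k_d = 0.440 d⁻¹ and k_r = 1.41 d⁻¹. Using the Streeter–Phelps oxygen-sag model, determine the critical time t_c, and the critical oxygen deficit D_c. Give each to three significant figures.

With k_r/k_d = 3.205 and 1 − D₀(k_r−k_d)/(k_d L₀) = 0.8971,
t_c = ln(3.205 × 0.8971) / (1.41 − 0.440) = ln(2.875) / 0.9700 = 1.056/0.9700 = 1.089 d.
D_c = (k_d/k_r) L₀ e^(−k_d t_c) = (0.440/1.41) × 39.0 × e^(−0.440×1.089) = 0.3121 × 39.0 × 0.6194 = 7.538 mg/L.

t_c ≈ 1.09 d; D_c ≈ 7.54 mg/L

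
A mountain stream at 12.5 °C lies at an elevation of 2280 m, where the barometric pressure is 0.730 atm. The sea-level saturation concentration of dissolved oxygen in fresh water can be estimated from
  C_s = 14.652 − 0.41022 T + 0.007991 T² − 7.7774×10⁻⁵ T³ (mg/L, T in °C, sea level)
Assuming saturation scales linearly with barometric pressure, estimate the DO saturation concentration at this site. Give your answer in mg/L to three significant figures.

C_s ≈ 7.75 mg/L

At sea level: C_s = 14.652 − 0.41022×12.5 + 0.007991×12.5² − 7.7774×10⁻⁵×12.5³ = 10.62 mg/L.
Pressure correction: C_s' = 10.62 × 0.730 = 7.753 mg/L.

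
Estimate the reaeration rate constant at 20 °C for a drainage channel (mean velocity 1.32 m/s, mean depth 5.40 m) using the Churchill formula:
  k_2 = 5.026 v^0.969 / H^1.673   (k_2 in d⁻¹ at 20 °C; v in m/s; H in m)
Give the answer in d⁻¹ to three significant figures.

k_2 = 5.026 × 1.32^0.969 / 5.40^1.673 = 5.026 × 1.309 / 16.80 = 0.3915 d⁻¹.

k_2 ≈ 0.392 d⁻¹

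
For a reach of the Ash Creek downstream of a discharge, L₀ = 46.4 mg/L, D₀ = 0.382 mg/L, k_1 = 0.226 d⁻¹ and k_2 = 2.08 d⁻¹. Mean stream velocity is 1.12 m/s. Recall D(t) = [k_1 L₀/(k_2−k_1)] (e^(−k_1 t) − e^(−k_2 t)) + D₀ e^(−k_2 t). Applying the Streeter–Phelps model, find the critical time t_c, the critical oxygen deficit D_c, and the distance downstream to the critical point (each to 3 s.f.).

At the critical point dD/dt = 0, so k_1 L₀ e^(−k_1 t) = k_2 D. Substituting D(t) from the Streeter–Phelps equation and solving for t gives
t_c = ln[(k_2/k_1)(1 − D₀(k_2−k_1)/(k_1 L₀))] / (k_2−k_1).
Here k_2−k_1 = 1.854 d⁻¹ and 1 − D₀(k_2−k_1)/(k_1 L₀) = 1 − 0.382×1.854/(0.226×46.4) = 0.9325, so
t_c = ln(9.204 × 0.9325) / 1.854 = 2.150 / 1.854 = 1.159 d.
D_c = (k_1/k_2) L₀ e^(−k_1 t_c) = (0.226/2.08) × 46.4 × e^(−0.226×1.159) = 0.1087 × 46.4 × 0.7695 = 3.879 mg/L.
x_c = v t_c = 1.12 m/s × 1.159 d × 86400 s/d = 112200 m ≈ 112 km.

t_c ≈ 1.16 d; D_c ≈ 3.88 mg/L; x_c ≈ 112 km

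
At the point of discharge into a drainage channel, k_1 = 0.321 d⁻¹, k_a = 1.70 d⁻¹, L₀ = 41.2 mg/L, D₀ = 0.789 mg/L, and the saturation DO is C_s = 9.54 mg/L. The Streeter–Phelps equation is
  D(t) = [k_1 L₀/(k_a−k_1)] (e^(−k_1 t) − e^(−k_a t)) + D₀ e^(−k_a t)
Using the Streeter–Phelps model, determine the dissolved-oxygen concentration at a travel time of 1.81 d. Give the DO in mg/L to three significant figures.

k_1 L₀/(k_a−k_1) = 0.321×41.2/(1.70−0.321) = 13.23/1.379 = 9.590 mg/L.
e^(−k_1 t) = e^(−0.321×1.810) = 0.5593; e^(−k_a t) = e^(−1.70×1.810) = 0.04610.
D = 9.590 × (0.5593 − 0.04610) + 0.789 × 0.04610 = 4.922 + 0.03637 = 4.959 mg/L.
DO = C_s − D = 9.54 − 4.959 = 4.581 mg/L.

DO ≈ 4.58 mg/L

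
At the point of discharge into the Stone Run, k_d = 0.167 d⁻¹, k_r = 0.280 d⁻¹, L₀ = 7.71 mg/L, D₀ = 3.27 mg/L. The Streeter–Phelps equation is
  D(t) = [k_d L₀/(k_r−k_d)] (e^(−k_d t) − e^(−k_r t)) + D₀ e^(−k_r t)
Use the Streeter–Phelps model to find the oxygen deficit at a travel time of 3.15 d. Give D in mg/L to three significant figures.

D ≈ 3.37 mg/L

k_d L₀/(k_r−k_d) = 0.167×7.71/(0.280−0.167) = 1.288/0.1130 = 11.39 mg/L.
e^(−k_d t) = e^(−0.167×3.150) = 0.5909; e^(−k_r t) = e^(−0.280×3.150) = 0.4140.
D = 11.39 × (0.5909 − 0.4140) + 3.27 × 0.4140 = 2.017 + 1.354 = 3.370 mg/L.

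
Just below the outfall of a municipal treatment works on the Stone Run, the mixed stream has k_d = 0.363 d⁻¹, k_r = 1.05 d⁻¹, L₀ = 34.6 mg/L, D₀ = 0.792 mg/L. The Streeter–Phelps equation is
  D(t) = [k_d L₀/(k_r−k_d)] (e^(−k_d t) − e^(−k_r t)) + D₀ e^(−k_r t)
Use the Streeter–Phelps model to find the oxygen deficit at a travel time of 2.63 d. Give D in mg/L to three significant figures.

D ≈ 5.93 mg/L

k_d L₀/(k_r−k_d) = 0.363×34.6/(1.05−0.363) = 12.56/0.6870 = 18.28 mg/L.
e^(−k_d t) = e^(−0.363×2.630) = 0.3849; e^(−k_r t) = e^(−1.05×2.630) = 0.06320.
D = 18.28 × (0.3849 − 0.06320) + 0.792 × 0.06320 = 5.882 + 0.05005 = 5.932 mg/L.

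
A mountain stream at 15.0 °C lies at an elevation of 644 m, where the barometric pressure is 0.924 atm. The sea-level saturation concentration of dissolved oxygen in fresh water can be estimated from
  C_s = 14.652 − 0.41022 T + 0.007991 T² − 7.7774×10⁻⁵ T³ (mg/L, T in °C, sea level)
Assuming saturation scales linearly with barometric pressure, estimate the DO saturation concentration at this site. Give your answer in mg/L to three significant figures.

C_s ≈ 9.27 mg/L

At sea level: C_s = 14.652 − 0.41022×15.0 + 0.007991×15.0² − 7.7774×10⁻⁵×15.0³ = 10.03 mg/L.
Pressure correction: C_s' = 10.03 × 0.924 = 9.272 mg/L.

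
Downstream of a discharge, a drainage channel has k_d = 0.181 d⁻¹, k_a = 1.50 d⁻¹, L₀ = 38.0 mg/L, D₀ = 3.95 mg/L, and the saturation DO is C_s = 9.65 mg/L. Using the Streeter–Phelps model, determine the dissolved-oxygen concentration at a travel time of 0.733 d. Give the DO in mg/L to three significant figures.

DO ≈ 5.50 mg/L

k_d L₀/(k_a−k_d) = 0.181×38.0/(1.50−0.181) = 6.878/1.319 = 5.215 mg/L.
e^(−k_d t) = e^(−0.181×0.7330) = 0.8758; e^(−k_a t) = e^(−1.50×0.7330) = 0.3330.
D = 5.215 × (0.8758 − 0.3330) + 3.95 × 0.3330 = 2.830 + 1.315 = 4.146 mg/L.
DO = C_s − D = 9.65 − 4.146 = 5.504 mg/L.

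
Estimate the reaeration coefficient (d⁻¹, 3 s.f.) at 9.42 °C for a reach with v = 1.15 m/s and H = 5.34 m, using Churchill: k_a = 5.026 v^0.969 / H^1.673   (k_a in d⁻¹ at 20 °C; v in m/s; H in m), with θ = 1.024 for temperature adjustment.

k_a(20) = 5.026 × 1.15^0.969 / 5.34^1.673 = 5.026 × 1.145 / 16.49 = 0.3490 d⁻¹.
k_a(9.42) = 0.3490 × 1.024^(9.42−20) = 0.3490 × 0.7781 = 0.2716 d⁻¹.

k_a ≈ 0.272 d⁻¹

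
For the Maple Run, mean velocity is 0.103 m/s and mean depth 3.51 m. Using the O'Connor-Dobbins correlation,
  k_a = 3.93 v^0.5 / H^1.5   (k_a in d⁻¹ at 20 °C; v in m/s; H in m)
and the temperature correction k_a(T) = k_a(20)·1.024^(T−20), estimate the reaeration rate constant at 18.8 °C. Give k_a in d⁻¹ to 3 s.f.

k_a ≈ 0.186 d⁻¹

k_a(20) = 3.93 × 0.103^0.5 / 3.51^1.5 = 3.93 × 0.3209 / 6.576 = 0.1918 d⁻¹.
k_a(18.8) = 0.1918 × 1.024^(18.8−20) = 0.1918 × 0.9719 = 0.1864 d⁻¹.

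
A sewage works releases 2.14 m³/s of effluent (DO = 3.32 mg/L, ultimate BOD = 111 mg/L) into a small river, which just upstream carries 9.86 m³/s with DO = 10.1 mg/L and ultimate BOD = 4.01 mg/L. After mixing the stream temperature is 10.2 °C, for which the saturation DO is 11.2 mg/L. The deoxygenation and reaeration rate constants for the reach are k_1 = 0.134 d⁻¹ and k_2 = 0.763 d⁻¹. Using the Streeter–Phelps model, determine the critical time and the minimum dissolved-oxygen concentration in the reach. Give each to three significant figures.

t_c ≈ 1.76 d; minimum DO ≈ 8.00 mg/L

Mixed DO = (9.86×10.1 + 2.14×3.32)/(9.86+2.14) = 106.7/12.00 = 8.891 mg/L.
Mixed L₀ = (9.86×4.01 + 2.14×111)/(12.00) = 277.1/12.00 = 23.09 mg/L.
Initial deficit D₀ = C_s − DO₀ = 11.2 − 8.891 = 2.309 mg/L.
t_c = (1/0.6290) ln[(0.763/0.134)(1 − 2.309×0.6290/(0.134×23.09))] = 1.590 × ln(3.021) = 1.758 d.
D_c = (0.134/0.763) × 23.09 × e^(−0.134×1.758) = 0.1756 × 23.09 × 0.7901 = 3.204 mg/L.
Minimum DO = 11.2 − 3.204 = 7.996 mg/L.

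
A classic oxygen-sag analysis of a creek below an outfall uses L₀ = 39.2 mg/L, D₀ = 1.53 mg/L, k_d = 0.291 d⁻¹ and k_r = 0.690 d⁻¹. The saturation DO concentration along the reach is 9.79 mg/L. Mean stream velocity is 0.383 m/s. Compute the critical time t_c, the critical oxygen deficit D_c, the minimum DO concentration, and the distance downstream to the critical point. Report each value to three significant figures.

With k_r/k_d = 2.371 and 1 − D₀(k_r−k_d)/(k_d L₀) = 0.9465,
t_c = ln(2.371 × 0.9465) / (0.690 − 0.291) = ln(2.244) / 0.3990 = 0.8084/0.3990 = 2.026 d.
D_c = (k_d/k_r) L₀ e^(−k_d t_c) = (0.291/0.690) × 39.2 × e^(−0.291×2.026) = 0.4217 × 39.2 × 0.5546 = 9.168 mg/L.
Minimum DO = C_s − D_c = 9.79 − 9.168 = 0.6217 mg/L.
x_c = v t_c = 0.383 m/s × 2.026 d × 86400 s/d = 67040 m ≈ 67.0 km.

t_c ≈ 2.03 d; D_c ≈ 9.17 mg/L; min DO ≈ 0.622 mg/L; x_c ≈ 67.0 km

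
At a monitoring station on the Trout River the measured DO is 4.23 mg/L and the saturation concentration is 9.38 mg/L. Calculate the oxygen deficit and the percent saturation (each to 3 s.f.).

D ≈ 5.15 mg/L; 45.1 % saturation

D = C_s − C = 9.38 − 4.23 = 5.15 mg/L.
% saturation = 4.23/9.38 × 100 = 45.1 %.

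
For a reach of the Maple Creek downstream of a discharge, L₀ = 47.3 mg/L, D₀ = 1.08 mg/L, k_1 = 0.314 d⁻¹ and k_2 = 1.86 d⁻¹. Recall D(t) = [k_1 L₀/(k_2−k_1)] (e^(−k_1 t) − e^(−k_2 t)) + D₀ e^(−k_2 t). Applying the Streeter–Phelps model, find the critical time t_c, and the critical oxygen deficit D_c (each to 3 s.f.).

t_c ≈ 1.07 d; D_c ≈ 5.70 mg/L

At the critical point dD/dt = 0, so k_1 L₀ e^(−k_1 t) = k_2 D. Substituting D(t) from the Streeter–Phelps equation and solving for t gives
t_c = ln[(k_2/k_1)(1 − D₀(k_2−k_1)/(k_1 L₀))] / (k_2−k_1).
Here k_2−k_1 = 1.546 d⁻¹ and 1 − D₀(k_2−k_1)/(k_1 L₀) = 1 − 1.08×1.546/(0.314×47.3) = 0.8876, so
t_c = ln(5.924 × 0.8876) / 1.546 = 1.660 / 1.546 = 1.074 d.
L(t_c) = L₀ e^(−k_1 t_c) = 47.3 × 0.7138 = 33.76 mg/L, and at the critical point k_2 D_c = k_1 L, so D_c = (0.314/1.86) × 33.76 = 5.700 mg/L.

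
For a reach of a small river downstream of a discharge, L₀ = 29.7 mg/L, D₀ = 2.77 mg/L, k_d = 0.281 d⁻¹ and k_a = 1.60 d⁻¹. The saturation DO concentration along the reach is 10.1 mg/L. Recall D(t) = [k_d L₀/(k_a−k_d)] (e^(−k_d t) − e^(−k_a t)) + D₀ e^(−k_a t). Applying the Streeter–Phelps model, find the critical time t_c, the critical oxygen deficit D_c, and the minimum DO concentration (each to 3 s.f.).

t_c ≈ 0.882 d; D_c ≈ 4.07 mg/L; min DO ≈ 6.03 mg/L

t_c = [1/(k_a−k_d)] ln[(k_a/k_d)(1 − D₀(k_a−k_d)/(k_d L₀))]
= [1/(1.60−0.281)] ln[(1.60/0.281)(1 − 2.77×1.319/(0.281×29.7))]
= (1/1.319) ln[5.694 × 0.5622] = 0.7582 × ln(3.201) = 0.7582 × 1.164 = 0.8821 d.
L(t_c) = L₀ e^(−k_d t_c) = 29.7 × 0.7805 = 23.18 mg/L, and at the critical point k_a D_c = k_d L, so D_c = (0.281/1.60) × 23.18 = 4.071 mg/L.
Minimum DO = C_s − D_c = 10.1 − 4.071 = 6.029 mg/L.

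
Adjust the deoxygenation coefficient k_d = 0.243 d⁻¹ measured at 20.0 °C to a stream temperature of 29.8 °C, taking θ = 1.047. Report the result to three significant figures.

k_d(T₂) = k_d(T₁) · θ^(T₂−T₁) = 0.243 × 1.047^(29.8−20.0)
= 0.243 × 1.047^9.80 = 0.243 × 1.568 = 0.3811 d⁻¹.

k_d ≈ 0.381 d⁻¹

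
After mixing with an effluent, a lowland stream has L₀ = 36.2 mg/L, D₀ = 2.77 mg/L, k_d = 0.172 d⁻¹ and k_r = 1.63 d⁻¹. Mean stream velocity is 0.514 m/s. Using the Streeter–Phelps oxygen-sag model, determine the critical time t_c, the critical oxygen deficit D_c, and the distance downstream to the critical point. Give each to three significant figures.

With k_r/k_d = 9.477 and 1 − D₀(k_r−k_d)/(k_d L₀) = 0.3514,
t_c = ln(9.477 × 0.3514) / (1.63 − 0.172) = ln(3.330) / 1.458 = 1.203/1.458 = 0.8250 d.
D_c = (k_d/k_r) L₀ e^(−k_d t_c) = (0.172/1.63) × 36.2 × e^(−0.172×0.8250) = 0.1055 × 36.2 × 0.8677 = 3.315 mg/L.
x_c = v t_c = 0.514 m/s × 0.8250 d × 86400 s/d = 36640 m ≈ 36.6 km.

t_c ≈ 0.825 d; D_c ≈ 3.31 mg/L; x_c ≈ 36.6 km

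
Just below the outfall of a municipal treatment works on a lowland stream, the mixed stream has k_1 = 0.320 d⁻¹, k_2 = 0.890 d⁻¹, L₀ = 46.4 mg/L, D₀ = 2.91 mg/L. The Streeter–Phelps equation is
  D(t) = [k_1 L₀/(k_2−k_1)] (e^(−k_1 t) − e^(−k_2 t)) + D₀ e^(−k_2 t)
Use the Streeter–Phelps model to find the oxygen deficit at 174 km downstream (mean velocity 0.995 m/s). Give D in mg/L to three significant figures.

Travel time t = x/v = 174 km / (0.995 m/s) = 174000 m / 0.995 m/s = 174900 s = 2.024 d.
k_1 L₀/(k_2−k_1) = 0.320×46.4/(0.890−0.320) = 14.85/0.5700 = 26.05 mg/L.
e^(−k_1 t) = e^(−0.320×2.024) = 0.5233; e^(−k_2 t) = e^(−0.890×2.024) = 0.1651.
D = 26.05 × (0.5233 − 0.1651) + 2.91 × 0.1651 = 9.330 + 0.4804 = 9.811 mg/L.

D ≈ 9.81 mg/L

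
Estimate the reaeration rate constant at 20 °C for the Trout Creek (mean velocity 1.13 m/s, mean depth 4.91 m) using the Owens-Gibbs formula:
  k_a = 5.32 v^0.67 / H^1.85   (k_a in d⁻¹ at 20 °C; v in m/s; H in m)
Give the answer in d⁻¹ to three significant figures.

k_a ≈ 0.304 d⁻¹

k_a = 5.32 × 1.13^0.67 / 4.91^1.85 = 5.32 × 1.085 / 18.99 = 0.3041 d⁻¹.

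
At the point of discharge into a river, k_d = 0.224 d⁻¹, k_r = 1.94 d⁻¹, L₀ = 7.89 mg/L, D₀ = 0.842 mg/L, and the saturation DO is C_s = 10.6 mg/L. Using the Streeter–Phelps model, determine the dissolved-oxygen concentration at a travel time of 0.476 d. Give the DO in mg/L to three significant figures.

k_d L₀/(k_r−k_d) = 0.224×7.89/(1.94−0.224) = 1.767/1.716 = 1.030 mg/L.
e^(−k_d t) = e^(−0.224×0.4760) = 0.8989; e^(−k_r t) = e^(−1.94×0.4760) = 0.3972.
D = 1.030 × (0.8989 − 0.3972) + 0.842 × 0.3972 = 0.5167 + 0.3344 = 0.8511 mg/L.
DO = C_s − D = 10.6 − 0.8511 = 9.749 mg/L.

DO ≈ 9.75 mg/L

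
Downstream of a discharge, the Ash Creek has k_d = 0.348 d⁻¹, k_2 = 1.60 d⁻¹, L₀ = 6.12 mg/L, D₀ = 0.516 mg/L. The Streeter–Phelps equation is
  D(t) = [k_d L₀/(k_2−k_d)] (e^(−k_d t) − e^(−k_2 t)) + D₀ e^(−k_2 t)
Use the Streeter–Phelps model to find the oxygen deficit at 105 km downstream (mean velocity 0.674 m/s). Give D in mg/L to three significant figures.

Travel time t = x/v = 105 km / (0.674 m/s) = 105000 m / 0.674 m/s = 155800 s = 1.803 d.
k_d L₀/(k_2−k_d) = 0.348×6.12/(1.60−0.348) = 2.130/1.252 = 1.701 mg/L.
e^(−k_d t) = e^(−0.348×1.803) = 0.5339; e^(−k_2 t) = e^(−1.60×1.803) = 0.05586.
D = 1.701 × (0.5339 − 0.05586) + 0.516 × 0.05586 = 0.8133 + 0.02882 = 0.8421 mg/L.

D ≈ 0.842 mg/L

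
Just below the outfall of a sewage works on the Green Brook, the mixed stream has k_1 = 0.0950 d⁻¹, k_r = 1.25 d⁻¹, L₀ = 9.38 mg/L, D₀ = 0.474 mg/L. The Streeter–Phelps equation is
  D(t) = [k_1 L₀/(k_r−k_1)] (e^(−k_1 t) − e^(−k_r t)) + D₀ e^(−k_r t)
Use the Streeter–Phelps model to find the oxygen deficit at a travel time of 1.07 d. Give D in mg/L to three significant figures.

D ≈ 0.619 mg/L

k_1 L₀/(k_r−k_1) = 0.0950×9.38/(1.25−0.0950) = 0.8911/1.155 = 0.7715 mg/L.
e^(−k_1 t) = e^(−0.0950×1.070) = 0.9033; e^(−k_r t) = e^(−1.25×1.070) = 0.2625.
D = 0.7715 × (0.9033 − 0.2625) + 0.474 × 0.2625 = 0.4944 + 0.1244 = 0.6188 mg/L.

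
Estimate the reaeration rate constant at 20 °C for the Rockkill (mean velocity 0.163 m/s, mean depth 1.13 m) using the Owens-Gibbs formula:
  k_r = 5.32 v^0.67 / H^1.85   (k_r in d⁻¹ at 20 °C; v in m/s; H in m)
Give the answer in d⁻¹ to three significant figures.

k_r = 5.32 × 0.163^0.67 / 1.13^1.85 = 5.32 × 0.2966 / 1.254 = 1.259 d⁻¹.

k_r ≈ 1.26 d⁻¹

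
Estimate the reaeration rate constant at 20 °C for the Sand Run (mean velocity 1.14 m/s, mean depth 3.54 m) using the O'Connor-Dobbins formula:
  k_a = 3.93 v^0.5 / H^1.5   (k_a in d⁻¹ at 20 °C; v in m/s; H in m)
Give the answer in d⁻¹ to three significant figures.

k_a ≈ 0.630 d⁻¹

k_a = 3.93 × 1.14^0.5 / 3.54^1.5 = 3.93 × 1.068 / 6.660 = 0.6300 d⁻¹.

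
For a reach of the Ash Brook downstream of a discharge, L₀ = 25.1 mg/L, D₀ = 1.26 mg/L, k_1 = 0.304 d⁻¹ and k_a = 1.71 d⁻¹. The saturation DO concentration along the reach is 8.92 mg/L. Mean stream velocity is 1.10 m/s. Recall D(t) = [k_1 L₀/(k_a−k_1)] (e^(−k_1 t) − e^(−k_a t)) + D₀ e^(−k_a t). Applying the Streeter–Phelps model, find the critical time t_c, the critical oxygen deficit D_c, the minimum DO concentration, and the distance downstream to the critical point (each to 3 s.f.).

t_c ≈ 1.04 d; D_c ≈ 3.25 mg/L; min DO ≈ 5.67 mg/L; x_c ≈ 98.9 km

At the critical point dD/dt = 0, so k_1 L₀ e^(−k_1 t) = k_a D. Substituting D(t) from the Streeter–Phelps equation and solving for t gives
t_c = ln[(k_a/k_1)(1 − D₀(k_a−k_1)/(k_1 L₀))] / (k_a−k_1).
Here k_a−k_1 = 1.406 d⁻¹ and 1 − D₀(k_a−k_1)/(k_1 L₀) = 1 − 1.26×1.406/(0.304×25.1) = 0.7678, so
t_c = ln(5.625 × 0.7678) / 1.406 = 1.463 / 1.406 = 1.041 d.
L(t_c) = L₀ e^(−k_1 t_c) = 25.1 × 0.7288 = 18.29 mg/L, and at the critical point k_a D_c = k_1 L, so D_c = (0.304/1.71) × 18.29 = 3.252 mg/L.
Minimum DO = C_s − D_c = 8.92 − 3.252 = 5.668 mg/L.
x_c = v t_c = 1.10 m/s × 1.041 d × 86400 s/d = 98900 m ≈ 98.9 km.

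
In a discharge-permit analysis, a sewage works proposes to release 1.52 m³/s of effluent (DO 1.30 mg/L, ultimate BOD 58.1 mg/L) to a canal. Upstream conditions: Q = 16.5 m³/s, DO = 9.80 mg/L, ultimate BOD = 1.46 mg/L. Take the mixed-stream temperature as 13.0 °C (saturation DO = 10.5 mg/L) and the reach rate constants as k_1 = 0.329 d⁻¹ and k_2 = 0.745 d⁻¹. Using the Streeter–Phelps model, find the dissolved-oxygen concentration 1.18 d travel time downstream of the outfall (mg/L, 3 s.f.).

DO ≈ 8.61 mg/L

Mixed DO = (16.5×9.80 + 1.52×1.30)/(16.5+1.52) = 163.7/18.02 = 9.083 mg/L.
Mixed L₀ = (16.5×1.46 + 1.52×58.1)/(18.02) = 112.4/18.02 = 6.238 mg/L.
Initial deficit D₀ = C_s − DO₀ = 10.5 − 9.083 = 1.417 mg/L.
D(1.18) = [0.329×6.238/(0.745−0.329)](e^(−0.329×1.18) − e^(−0.745×1.18)) + 1.417 e^(−0.745×1.18)
= 4.933 × (0.6783 − 0.4152) + 1.417 × 0.4152 = 1.886 mg/L.
DO = 10.5 − 1.886 = 8.614 mg/L.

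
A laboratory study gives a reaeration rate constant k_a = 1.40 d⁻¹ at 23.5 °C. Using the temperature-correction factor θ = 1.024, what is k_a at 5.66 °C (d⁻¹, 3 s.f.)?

k_a ≈ 0.917 d⁻¹

k_a(T₂) = k_a(T₁) · θ^(T₂−T₁) = 1.40 × 1.024^(5.66−23.5)
= 1.40 × 1.024^-17.8 = 1.40 × 0.6550 = 0.9170 d⁻¹.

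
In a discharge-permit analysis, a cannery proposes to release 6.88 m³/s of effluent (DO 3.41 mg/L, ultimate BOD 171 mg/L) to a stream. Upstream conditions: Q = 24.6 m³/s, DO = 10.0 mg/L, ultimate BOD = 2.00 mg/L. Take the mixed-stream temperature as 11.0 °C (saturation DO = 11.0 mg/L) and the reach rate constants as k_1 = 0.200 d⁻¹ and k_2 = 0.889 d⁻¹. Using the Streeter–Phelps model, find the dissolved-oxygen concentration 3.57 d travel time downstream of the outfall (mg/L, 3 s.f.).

DO ≈ 5.84 mg/L

Mixed DO = (24.6×10.0 + 6.88×3.41)/(24.6+6.88) = 269.5/31.48 = 8.560 mg/L.
Mixed L₀ = (24.6×2.00 + 6.88×171)/(31.48) = 1226/31.48 = 38.94 mg/L.
Initial deficit D₀ = C_s − DO₀ = 11.0 − 8.560 = 2.440 mg/L.
D(3.57) = [0.200×38.94/(0.889−0.200)](e^(−0.200×3.57) − e^(−0.889×3.57)) + 2.440 e^(−0.889×3.57)
= 11.30 × (0.4897 − 0.04185) + 2.440 × 0.04185 = 5.164 mg/L.
DO = 11.0 − 5.164 = 5.836 mg/L.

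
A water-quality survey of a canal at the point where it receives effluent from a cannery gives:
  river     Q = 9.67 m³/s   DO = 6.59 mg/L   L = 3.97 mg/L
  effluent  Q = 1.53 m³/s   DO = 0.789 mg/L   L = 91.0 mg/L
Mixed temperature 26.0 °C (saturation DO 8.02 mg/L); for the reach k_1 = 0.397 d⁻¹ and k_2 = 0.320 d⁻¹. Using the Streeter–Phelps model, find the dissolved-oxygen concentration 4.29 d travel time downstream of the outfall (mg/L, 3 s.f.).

DO ≈ 1.63 mg/L

Mixed DO = (9.67×6.59 + 1.53×0.789)/(9.67+1.53) = 64.93/11.20 = 5.798 mg/L.
Mixed L₀ = (9.67×3.97 + 1.53×91.0)/(11.20) = 177.6/11.20 = 15.86 mg/L.
Initial deficit D₀ = C_s − DO₀ = 8.02 − 5.798 = 2.222 mg/L.
D(4.29) = [0.397×15.86/(0.320−0.397)](e^(−0.397×4.29) − e^(−0.320×4.29)) + 2.222 e^(−0.320×4.29)
= -81.77 × (0.1821 − 0.2534) + 2.222 × 0.2534 = 6.392 mg/L.
DO = 8.02 − 6.392 = 1.628 mg/L.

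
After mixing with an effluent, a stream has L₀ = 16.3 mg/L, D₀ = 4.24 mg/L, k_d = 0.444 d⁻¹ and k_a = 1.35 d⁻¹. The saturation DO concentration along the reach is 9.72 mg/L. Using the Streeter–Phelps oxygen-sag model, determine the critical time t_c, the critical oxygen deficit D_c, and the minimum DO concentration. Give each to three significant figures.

At the critical point dD/dt = 0, so k_d L₀ e^(−k_d t) = k_a D. Substituting D(t) from the Streeter–Phelps equation and solving for t gives
t_c = ln[(k_a/k_d)(1 − D₀(k_a−k_d)/(k_d L₀))] / (k_a−k_d).
Here k_a−k_d = 0.9060 d⁻¹ and 1 − D₀(k_a−k_d)/(k_d L₀) = 1 − 4.24×0.9060/(0.444×16.3) = 0.4692, so
t_c = ln(3.041 × 0.4692) / 0.9060 = 0.3553 / 0.9060 = 0.3922 d.
L(t_c) = L₀ e^(−k_d t_c) = 16.3 × 0.8402 = 13.69 mg/L, and at the critical point k_a D_c = k_d L, so D_c = (0.444/1.35) × 13.69 = 4.504 mg/L.
Minimum DO = C_s − D_c = 9.72 − 4.504 = 5.216 mg/L.

t_c ≈ 0.392 d; D_c ≈ 4.50 mg/L; min DO ≈ 5.22 mg/L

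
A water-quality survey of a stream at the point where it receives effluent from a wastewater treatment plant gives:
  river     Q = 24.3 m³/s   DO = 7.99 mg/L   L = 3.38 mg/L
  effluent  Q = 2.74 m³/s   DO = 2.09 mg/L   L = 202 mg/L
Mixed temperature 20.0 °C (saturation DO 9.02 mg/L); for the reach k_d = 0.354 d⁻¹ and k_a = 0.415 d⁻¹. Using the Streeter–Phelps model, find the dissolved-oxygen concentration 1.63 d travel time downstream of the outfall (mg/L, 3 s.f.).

DO ≈ 0.942 mg/L

Mixed DO = (24.3×7.99 + 2.74×2.09)/(24.3+2.74) = 199.9/27.04 = 7.392 mg/L.
Mixed L₀ = (24.3×3.38 + 2.74×202)/(27.04) = 635.6/27.04 = 23.51 mg/L.
Initial deficit D₀ = C_s − DO₀ = 9.02 − 7.392 = 1.628 mg/L.
D(1.63) = [0.354×23.51/(0.415−0.354)](e^(−0.354×1.63) − e^(−0.415×1.63)) + 1.628 e^(−0.415×1.63)
= 136.4 × (0.5616 − 0.5084) + 1.628 × 0.5084 = 8.078 mg/L.
DO = 9.02 − 8.078 = 0.9419 mg/L.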